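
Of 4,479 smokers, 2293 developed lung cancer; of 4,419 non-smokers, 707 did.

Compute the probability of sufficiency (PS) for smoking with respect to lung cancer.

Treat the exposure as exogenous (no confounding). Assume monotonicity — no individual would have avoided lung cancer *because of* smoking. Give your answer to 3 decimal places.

p₁ = P(outcome | exposed) = 2293/4479 = 0.51194
p₀ = P(outcome | unexposed) = 707/4419 = 0.15999
Under exogeneity and monotonicity, PS = (p₁ − p₀) / (1 − p₀).
PS = (0.51194 − 0.15999) / (1 − 0.15999) = 0.35195 / 0.84001 ≈ 0.4190

PS ≈ 0.419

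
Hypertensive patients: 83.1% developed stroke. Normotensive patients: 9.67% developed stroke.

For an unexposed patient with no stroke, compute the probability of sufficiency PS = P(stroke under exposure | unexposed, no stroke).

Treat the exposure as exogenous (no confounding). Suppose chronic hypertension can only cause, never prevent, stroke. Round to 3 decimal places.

p₁ = 0.831, p₀ = 0.0967.
Under exogeneity and monotonicity, PS = (p₁ − p₀) / (1 − p₀).
PS = (0.831 − 0.0967) / (1 − 0.0967) = 0.7343 / 0.9033 ≈ 0.8129

PS ≈ 0.813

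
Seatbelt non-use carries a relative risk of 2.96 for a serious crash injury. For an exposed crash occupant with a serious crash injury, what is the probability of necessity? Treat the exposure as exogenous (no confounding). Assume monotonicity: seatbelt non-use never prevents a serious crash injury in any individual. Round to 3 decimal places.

PN ≈ 0.662

Under exogeneity and monotonicity, PN = (RR − 1) / RR = 1 − 1/RR.
PN = (2.96 − 1) / 2.96 = 1.96 / 2.96 ≈ 0.6622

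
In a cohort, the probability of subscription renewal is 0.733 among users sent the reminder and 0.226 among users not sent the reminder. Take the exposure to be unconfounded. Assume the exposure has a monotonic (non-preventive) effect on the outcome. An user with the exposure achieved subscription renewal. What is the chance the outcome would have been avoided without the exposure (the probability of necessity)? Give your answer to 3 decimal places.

Let p₁ = 0.733, p₀ = 0.226.
Under exogeneity and monotonicity, PN = (p₁ − p₀) / p₁.
PN = (0.733 − 0.226) / 0.733 = 0.507 / 0.733 ≈ 0.6917

PN ≈ 0.692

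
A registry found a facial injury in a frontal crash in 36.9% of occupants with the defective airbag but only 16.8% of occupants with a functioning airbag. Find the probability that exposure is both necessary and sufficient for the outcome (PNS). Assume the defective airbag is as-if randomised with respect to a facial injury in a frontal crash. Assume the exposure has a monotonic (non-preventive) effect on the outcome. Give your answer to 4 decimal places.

p₁ = 0.369, p₀ = 0.168.
Under exogeneity and monotonicity, PNS = p₁ − p₀.
PNS = 0.369 − 0.168 = 0.201

PNS ≈ 0.2010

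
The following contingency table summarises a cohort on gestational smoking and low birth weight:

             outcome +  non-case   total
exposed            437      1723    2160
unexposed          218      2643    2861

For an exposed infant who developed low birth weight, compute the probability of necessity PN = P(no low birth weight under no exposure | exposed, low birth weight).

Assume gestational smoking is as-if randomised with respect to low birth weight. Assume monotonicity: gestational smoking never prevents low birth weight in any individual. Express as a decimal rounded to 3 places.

p₁ = P(outcome | exposed) = 437/2160 = 0.20231
p₀ = P(outcome | unexposed) = 218/2861 = 0.076197
Under exogeneity and monotonicity, PN = (p₁ − p₀)/p₁.
PN = (0.20231 − 0.076197) / 0.20231 ≈ 0.6234

PN ≈ 0.623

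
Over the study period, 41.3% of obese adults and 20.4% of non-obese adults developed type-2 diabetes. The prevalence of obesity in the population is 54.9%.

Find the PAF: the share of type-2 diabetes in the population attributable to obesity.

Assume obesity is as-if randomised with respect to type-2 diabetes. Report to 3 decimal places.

PAF ≈ 0.360

p₁ = 0.413, p₀ = 0.204.
Overall risk P(Y=1) = π·p₁ + (1−π)·p₀ = 0.549×0.413 + 0.451×0.204 = 0.31874.
Under exogeneity, PAF = [P(Y=1) − p₀] / P(Y=1).
PAF = (0.31874 − 0.204) / 0.31874 ≈ 0.3600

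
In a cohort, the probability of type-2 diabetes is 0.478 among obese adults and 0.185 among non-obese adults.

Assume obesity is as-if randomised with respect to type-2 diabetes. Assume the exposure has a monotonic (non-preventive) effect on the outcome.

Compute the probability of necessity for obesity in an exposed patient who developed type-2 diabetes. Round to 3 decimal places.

PN ≈ 0.613

Let p₁ = 0.478, p₀ = 0.185.
Under exogeneity and monotonicity, PN = (p₁ − p₀) / p₁.
PN = (0.478 − 0.185) / 0.478 = 0.293 / 0.478 ≈ 0.6130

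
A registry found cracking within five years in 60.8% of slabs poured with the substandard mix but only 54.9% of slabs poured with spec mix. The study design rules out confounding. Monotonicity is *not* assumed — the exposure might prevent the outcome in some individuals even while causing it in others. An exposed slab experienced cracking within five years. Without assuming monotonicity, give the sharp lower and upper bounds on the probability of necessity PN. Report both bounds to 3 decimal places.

p₁ = 0.608, p₀ = 0.549.
Under exogeneity alone the bounds on PN are max{0,(p₁−p₀)/p₁} ≤ PN ≤ min{1,(1−p₀)/p₁}.
  lower = (p₁ − p₀)/p₁ = 0.059 / 0.608 ≈ 0.0970
  upper = min{1, (1 − p₀)/p₁} = 0.451 / 0.608 ≈ 0.7418

0.097 ≤ PN ≤ 0.742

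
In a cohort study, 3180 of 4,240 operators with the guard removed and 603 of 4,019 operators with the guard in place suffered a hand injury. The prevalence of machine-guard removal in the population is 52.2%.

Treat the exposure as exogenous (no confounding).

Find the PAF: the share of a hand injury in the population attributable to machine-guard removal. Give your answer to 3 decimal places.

PAF ≈ 0.676

p₁ = P(outcome | exposed) = 3180/4240 = 0.75
p₀ = P(outcome | unexposed) = 603/4019 = 0.15004
Overall risk P(Y=1) = π·p₁ + (1−π)·p₀ = 0.522×0.75 + 0.478×0.15004 = 0.46322.
Under exogeneity, PAF = [P(Y=1) − p₀] / P(Y=1).
PAF = (0.46322 − 0.15004) / 0.46322 ≈ 0.6761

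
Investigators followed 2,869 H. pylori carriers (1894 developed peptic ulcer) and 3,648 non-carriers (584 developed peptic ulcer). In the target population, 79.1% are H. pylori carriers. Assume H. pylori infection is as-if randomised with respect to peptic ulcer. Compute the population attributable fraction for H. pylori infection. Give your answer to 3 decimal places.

p₁ = P(outcome | exposed) = 1894/2869 = 0.66016
p₀ = P(outcome | unexposed) = 584/3648 = 0.16009
Overall risk P(Y=1) = π·p₁ + (1−π)·p₀ = 0.791×0.66016 + 0.209×0.16009 = 0.55565.
Under exogeneity, PAF = [P(Y=1) − p₀] / P(Y=1).
PAF = (0.55565 − 0.16009) / 0.55565 ≈ 0.7119

PAF ≈ 0.712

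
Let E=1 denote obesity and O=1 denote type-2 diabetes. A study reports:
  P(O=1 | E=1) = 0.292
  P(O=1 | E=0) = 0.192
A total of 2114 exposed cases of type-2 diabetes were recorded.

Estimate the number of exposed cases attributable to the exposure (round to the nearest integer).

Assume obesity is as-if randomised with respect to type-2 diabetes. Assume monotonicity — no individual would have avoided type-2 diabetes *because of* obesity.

about 724 cases

Let p₁ = 0.292, p₀ = 0.192.
PN = (p₁ − p₀)/p₁ = (0.292 − 0.192) / 0.292 ≈ 0.34247.
Attributable cases ≈ PN × (exposed cases) = 0.34247 × 2114 ≈ 723.97.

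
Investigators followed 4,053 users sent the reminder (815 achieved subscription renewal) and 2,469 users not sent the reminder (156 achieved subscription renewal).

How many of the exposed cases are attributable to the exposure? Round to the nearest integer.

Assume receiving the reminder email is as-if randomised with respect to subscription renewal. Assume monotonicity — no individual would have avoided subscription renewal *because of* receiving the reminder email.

about 559 cases

p₁ = P(outcome | exposed) = 815/4053 = 0.20109
p₀ = P(outcome | unexposed) = 156/2469 = 0.063183
PN = (p₁ − p₀)/p₁ = (0.20109 − 0.063183) / 0.20109 ≈ 0.68579.
Attributable cases ≈ PN × (exposed cases) = 0.68579 × 815 ≈ 558.92.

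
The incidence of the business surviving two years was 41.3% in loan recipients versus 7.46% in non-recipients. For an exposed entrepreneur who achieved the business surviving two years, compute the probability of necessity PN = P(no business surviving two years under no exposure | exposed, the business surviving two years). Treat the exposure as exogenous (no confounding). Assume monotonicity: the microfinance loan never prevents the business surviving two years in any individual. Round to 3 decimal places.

PN ≈ 0.819

p₁ = 0.413, p₀ = 0.0746.
Under exogeneity and monotonicity, PN = (p₁ − p₀) / p₁.
PN = (0.413 − 0.0746) / 0.413 = 0.3384 / 0.413 ≈ 0.8194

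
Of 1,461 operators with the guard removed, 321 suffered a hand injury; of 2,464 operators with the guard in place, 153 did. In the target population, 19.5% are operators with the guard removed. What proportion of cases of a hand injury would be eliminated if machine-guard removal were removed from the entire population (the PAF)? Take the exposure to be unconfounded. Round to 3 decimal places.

PAF ≈ 0.331

p₁ = P(outcome | exposed) = 321/1461 = 0.21971
p₀ = P(outcome | unexposed) = 153/2464 = 0.062094
Overall risk P(Y=1) = π·p₁ + (1−π)·p₀ = 0.195×0.21971 + 0.805×0.062094 = 0.09283.
Under exogeneity, PAF = [P(Y=1) − p₀] / P(Y=1).
PAF = (0.09283 − 0.062094) / 0.09283 ≈ 0.3311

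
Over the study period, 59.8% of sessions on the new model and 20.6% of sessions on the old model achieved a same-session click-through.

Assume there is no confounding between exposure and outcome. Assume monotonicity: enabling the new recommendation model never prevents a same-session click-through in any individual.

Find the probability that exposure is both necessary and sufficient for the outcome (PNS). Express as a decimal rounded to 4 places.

p₁ = 0.598, p₀ = 0.206.
Under exogeneity and monotonicity, PNS = p₁ − p₀.
PNS = 0.598 − 0.206 = 0.392

PNS ≈ 0.3920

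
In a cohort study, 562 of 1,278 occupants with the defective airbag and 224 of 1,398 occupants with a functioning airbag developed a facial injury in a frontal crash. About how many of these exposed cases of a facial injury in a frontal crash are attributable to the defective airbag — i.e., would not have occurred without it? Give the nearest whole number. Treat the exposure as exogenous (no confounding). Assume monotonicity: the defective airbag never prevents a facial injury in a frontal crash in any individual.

about 357 cases

p₁ = P(outcome | exposed) = 562/1278 = 0.43975
p₀ = P(outcome | unexposed) = 224/1398 = 0.16023
PN = (p₁ − p₀)/p₁ = (0.43975 − 0.16023) / 0.43975 ≈ 0.63564.
Attributable cases ≈ PN × (exposed cases) = 0.63564 × 562 ≈ 357.23.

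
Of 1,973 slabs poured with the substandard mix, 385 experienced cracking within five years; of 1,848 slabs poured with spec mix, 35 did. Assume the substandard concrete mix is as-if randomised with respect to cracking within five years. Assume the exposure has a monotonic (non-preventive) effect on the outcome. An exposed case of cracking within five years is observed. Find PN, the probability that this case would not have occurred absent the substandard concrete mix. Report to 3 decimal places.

p₁ = P(outcome | exposed) = 385/1973 = 0.19513
p₀ = P(outcome | unexposed) = 35/1848 = 0.018939
Under exogeneity and monotonicity, PN = (p₁ − p₀) / p₁.
PN = (0.19513 − 0.018939) / 0.19513 = 0.17619 / 0.19513 ≈ 0.9029

PN ≈ 0.903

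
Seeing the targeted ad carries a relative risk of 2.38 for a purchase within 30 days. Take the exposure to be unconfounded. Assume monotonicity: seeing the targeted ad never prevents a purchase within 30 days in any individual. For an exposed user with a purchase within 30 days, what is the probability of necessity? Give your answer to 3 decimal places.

Under exogeneity and monotonicity, PN = (RR − 1) / RR = 1 − 1/RR.
PN = (2.38 − 1) / 2.38 = 1.38 / 2.38 ≈ 0.5798

PN ≈ 0.580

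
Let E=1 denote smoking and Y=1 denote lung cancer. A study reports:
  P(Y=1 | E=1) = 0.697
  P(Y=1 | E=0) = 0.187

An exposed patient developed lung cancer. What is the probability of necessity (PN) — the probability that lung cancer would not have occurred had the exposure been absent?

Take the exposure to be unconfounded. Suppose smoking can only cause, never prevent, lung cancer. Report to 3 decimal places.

PN ≈ 0.732

Let p₁ = 0.697, p₀ = 0.187.
Under exogeneity and monotonicity, PN = (p₁ − p₀) / p₁.
PN = (0.697 − 0.187) / 0.697 = 0.51 / 0.697 ≈ 0.7317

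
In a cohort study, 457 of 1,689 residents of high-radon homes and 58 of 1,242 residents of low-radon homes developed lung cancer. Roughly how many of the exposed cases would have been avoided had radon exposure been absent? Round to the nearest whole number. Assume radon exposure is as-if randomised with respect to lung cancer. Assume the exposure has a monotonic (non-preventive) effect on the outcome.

p₁ = P(outcome | exposed) = 457/1689 = 0.27057
p₀ = P(outcome | unexposed) = 58/1242 = 0.046699
PN = (p₁ − p₀)/p₁ = (0.27057 − 0.046699) / 0.27057 ≈ 0.82741.
Attributable cases ≈ PN × (exposed cases) = 0.82741 × 457 ≈ 378.13.

about 378 cases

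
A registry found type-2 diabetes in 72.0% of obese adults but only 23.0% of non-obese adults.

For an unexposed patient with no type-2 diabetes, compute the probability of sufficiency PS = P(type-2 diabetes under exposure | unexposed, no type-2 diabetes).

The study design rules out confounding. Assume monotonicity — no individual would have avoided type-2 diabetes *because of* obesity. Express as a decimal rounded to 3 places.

PS ≈ 0.636

p₁ = 0.72, p₀ = 0.23.
Under exogeneity and monotonicity, PS = (p₁ − p₀) / (1 − p₀).
PS = (0.72 − 0.23) / (1 − 0.23) = 0.49 / 0.77 ≈ 0.6364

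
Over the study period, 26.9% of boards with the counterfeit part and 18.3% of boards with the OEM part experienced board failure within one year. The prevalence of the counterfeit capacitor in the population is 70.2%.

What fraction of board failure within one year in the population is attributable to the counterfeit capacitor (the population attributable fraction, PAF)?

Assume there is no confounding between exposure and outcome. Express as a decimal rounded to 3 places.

PAF ≈ 0.248

p₁ = 0.269, p₀ = 0.183.
Overall risk P(Y=1) = π·p₁ + (1−π)·p₀ = 0.702×0.269 + 0.298×0.183 = 0.24337.
Under exogeneity, PAF = [P(Y=1) − p₀] / P(Y=1).
PAF = (0.24337 − 0.183) / 0.24337 ≈ 0.2481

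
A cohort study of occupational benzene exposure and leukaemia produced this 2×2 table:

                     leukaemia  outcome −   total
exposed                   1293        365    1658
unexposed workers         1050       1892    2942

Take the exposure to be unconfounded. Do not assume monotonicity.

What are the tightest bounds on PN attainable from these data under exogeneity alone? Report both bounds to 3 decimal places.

0.542 ≤ PN ≤ 0.825

p₁ = P(outcome | exposed) = 1293/1658 = 0.77986
p₀ = P(outcome | unexposed) = 1050/2942 = 0.3569
Under exogeneity alone the bounds on PN are max{0,(p₁−p₀)/p₁} ≤ PN ≤ min{1,(1−p₀)/p₁}.
  lower = (p₁ − p₀)/p₁ = 0.42296 / 0.77986 ≈ 0.5424
  upper = min{1, (1 − p₀)/p₁} = 0.6431 / 0.77986 ≈ 0.8246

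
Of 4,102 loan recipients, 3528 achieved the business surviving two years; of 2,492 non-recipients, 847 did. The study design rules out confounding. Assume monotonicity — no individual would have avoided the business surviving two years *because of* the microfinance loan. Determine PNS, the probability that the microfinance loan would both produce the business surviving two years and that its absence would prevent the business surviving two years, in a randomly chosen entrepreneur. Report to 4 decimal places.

PNS ≈ 0.5202

p₁ = P(outcome | exposed) = 3528/4102 = 0.86007
p₀ = P(outcome | unexposed) = 847/2492 = 0.33989
Under exogeneity and monotonicity, PNS = p₁ − p₀.
PNS = 0.86007 − 0.33989 = 0.52018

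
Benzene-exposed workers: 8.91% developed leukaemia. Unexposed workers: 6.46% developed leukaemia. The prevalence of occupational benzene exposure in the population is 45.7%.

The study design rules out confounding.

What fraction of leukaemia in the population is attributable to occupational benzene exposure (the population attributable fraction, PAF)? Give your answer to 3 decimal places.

p₁ = 0.0891, p₀ = 0.0646.
Overall risk P(Y=1) = π·p₁ + (1−π)·p₀ = 0.457×0.0891 + 0.543×0.0646 = 0.075797.
Under exogeneity, PAF = [P(Y=1) − p₀] / P(Y=1).
PAF = (0.075797 − 0.0646) / 0.075797 ≈ 0.1477

PAF ≈ 0.148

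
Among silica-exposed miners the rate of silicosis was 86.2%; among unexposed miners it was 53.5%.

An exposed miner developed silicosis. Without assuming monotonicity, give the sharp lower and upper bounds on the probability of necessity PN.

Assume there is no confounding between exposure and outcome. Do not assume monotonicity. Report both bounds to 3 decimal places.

p₁ = 0.862, p₀ = 0.535.
Under exogeneity alone the bounds on PN are max{0,(p₁−p₀)/p₁} ≤ PN ≤ min{1,(1−p₀)/p₁}.
  lower = (p₁ − p₀)/p₁ = 0.327 / 0.862 ≈ 0.3794
  upper = min{1, (1 − p₀)/p₁} = 0.465 / 0.862 ≈ 0.5394

0.379 ≤ PN ≤ 0.539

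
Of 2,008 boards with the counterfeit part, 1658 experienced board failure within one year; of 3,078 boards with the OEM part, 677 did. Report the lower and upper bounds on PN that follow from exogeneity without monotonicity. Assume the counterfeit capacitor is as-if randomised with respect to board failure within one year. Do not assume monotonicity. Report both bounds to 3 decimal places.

p₁ = P(outcome | exposed) = 1658/2008 = 0.8257
p₀ = P(outcome | unexposed) = 677/3078 = 0.21995
Under exogeneity alone the bounds on PN are max{0,(p₁−p₀)/p₁} ≤ PN ≤ min{1,(1−p₀)/p₁}.
  lower = (p₁ − p₀)/p₁ = 0.60575 / 0.8257 ≈ 0.7336
  upper = min{1, (1 − p₀)/p₁} = 0.78005 / 0.8257 ≈ 0.9447

0.734 ≤ PN ≤ 0.945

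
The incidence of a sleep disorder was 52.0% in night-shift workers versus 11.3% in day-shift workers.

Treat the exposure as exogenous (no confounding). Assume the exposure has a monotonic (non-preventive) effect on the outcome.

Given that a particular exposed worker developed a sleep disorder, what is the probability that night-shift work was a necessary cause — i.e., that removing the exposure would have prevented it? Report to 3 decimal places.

PN ≈ 0.783

p₁ = 0.52, p₀ = 0.113.
Under exogeneity and monotonicity, PN = (p₁ − p₀) / p₁.
PN = (0.52 − 0.113) / 0.52 = 0.407 / 0.52 ≈ 0.7827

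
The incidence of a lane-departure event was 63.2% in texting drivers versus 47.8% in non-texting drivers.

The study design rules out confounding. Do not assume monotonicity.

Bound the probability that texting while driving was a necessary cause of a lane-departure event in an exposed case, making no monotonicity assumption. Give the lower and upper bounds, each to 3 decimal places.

p₁ = 0.632, p₀ = 0.478.
Under exogeneity alone the bounds on PN are max{0,(p₁−p₀)/p₁} ≤ PN ≤ min{1,(1−p₀)/p₁}.
  lower = (p₁ − p₀)/p₁ = 0.154 / 0.632 ≈ 0.2437
  upper = min{1, (1 − p₀)/p₁} = 0.522 / 0.632 ≈ 0.8259

0.244 ≤ PN ≤ 0.826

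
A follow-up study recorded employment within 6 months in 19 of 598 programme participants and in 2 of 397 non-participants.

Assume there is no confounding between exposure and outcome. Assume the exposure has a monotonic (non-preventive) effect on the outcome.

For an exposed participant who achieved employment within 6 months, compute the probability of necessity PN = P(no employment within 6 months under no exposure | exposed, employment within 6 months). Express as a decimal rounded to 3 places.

PN ≈ 0.841

p₁ = P(outcome | exposed) = 19/598 = 0.031773
p₀ = P(outcome | unexposed) = 2/397 = 0.0050378
Under exogeneity and monotonicity, PN = (p₁ − p₀) / p₁.
PN = (0.031773 − 0.0050378) / 0.031773 = 0.026735 / 0.031773 ≈ 0.8414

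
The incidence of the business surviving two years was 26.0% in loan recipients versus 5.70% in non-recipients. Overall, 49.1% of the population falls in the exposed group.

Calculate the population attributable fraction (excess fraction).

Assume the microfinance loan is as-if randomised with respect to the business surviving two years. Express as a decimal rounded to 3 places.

p₁ = 0.26, p₀ = 0.057.
Overall risk P(Y=1) = π·p₁ + (1−π)·p₀ = 0.491×0.26 + 0.509×0.057 = 0.15667.
Under exogeneity, PAF = [P(Y=1) − p₀] / P(Y=1).
PAF = (0.15667 − 0.057) / 0.15667 ≈ 0.6362

PAF ≈ 0.636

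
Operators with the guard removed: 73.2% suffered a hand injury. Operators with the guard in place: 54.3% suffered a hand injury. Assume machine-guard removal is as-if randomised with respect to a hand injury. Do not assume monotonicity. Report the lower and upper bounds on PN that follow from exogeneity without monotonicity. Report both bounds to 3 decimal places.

0.258 ≤ PN ≤ 0.624

p₁ = 0.732, p₀ = 0.543.
Under exogeneity alone the bounds on PN are max{0,(p₁−p₀)/p₁} ≤ PN ≤ min{1,(1−p₀)/p₁}.
  lower = (p₁ − p₀)/p₁ = 0.189 / 0.732 ≈ 0.2582
  upper = min{1, (1 − p₀)/p₁} = 0.457 / 0.732 ≈ 0.6243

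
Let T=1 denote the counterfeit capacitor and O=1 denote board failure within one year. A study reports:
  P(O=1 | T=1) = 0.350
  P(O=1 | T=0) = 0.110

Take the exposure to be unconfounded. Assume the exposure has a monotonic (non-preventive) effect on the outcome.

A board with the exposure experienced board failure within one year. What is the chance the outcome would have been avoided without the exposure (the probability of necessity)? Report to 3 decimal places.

PN ≈ 0.686

Let p₁ = 0.35, p₀ = 0.11.
Under exogeneity and monotonicity, PN = (p₁ − p₀) / p₁.
PN = (0.35 − 0.11) / 0.35 = 0.24 / 0.35 ≈ 0.6857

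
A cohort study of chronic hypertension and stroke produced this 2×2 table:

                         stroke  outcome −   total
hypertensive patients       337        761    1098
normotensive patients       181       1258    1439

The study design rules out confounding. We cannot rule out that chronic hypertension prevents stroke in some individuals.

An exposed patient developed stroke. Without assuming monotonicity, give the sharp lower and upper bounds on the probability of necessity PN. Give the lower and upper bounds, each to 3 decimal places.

p₁ = P(outcome | exposed) = 337/1098 = 0.30692
p₀ = P(outcome | unexposed) = 181/1439 = 0.12578
Under exogeneity alone the bounds on PN are max{0,(p₁−p₀)/p₁} ≤ PN ≤ min{1,(1−p₀)/p₁}.
  lower = (p₁ − p₀)/p₁ = 0.18114 / 0.30692 ≈ 0.5902
  upper = min{1, (1 − p₀)/p₁} = 0.87422 / 0.30692 ≈ 2.8483 → capped at 1

0.590 ≤ PN ≤ 1.000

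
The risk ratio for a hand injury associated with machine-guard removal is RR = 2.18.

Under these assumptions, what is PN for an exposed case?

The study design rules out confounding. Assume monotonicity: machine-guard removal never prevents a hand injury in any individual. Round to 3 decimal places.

PN ≈ 0.541

Under exogeneity and monotonicity, PN = (RR − 1) / RR = 1 − 1/RR.
PN = (2.18 − 1) / 2.18 = 1.18 / 2.18 ≈ 0.5413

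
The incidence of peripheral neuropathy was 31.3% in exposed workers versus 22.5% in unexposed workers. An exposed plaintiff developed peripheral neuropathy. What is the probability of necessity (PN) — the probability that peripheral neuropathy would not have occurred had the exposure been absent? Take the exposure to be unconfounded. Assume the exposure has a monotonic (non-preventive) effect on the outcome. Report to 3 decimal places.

p₁ = 0.313, p₀ = 0.225.
Under exogeneity and monotonicity, PN = (p₁ − p₀) / p₁.
PN = (0.313 − 0.225) / 0.313 = 0.088 / 0.313 ≈ 0.2812

PN ≈ 0.281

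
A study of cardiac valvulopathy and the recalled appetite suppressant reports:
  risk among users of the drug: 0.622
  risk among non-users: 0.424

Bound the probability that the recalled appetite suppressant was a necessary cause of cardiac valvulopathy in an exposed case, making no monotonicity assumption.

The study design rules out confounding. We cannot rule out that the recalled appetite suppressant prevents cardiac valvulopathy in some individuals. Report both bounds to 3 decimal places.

Let p₁ = 0.622, p₀ = 0.424.
Under exogeneity alone the bounds on PN are max{0,(p₁−p₀)/p₁} ≤ PN ≤ min{1,(1−p₀)/p₁}.
  lower = (p₁ − p₀)/p₁ = 0.198 / 0.622 ≈ 0.3183
  upper = min{1, (1 − p₀)/p₁} = 0.576 / 0.622 ≈ 0.9260

0.318 ≤ PN ≤ 0.926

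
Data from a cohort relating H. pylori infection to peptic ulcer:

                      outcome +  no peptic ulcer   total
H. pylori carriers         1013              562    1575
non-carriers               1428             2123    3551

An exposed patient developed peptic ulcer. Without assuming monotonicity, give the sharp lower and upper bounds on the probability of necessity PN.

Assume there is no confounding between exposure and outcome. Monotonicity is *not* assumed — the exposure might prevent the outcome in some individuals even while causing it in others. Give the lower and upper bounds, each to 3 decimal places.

0.375 ≤ PN ≤ 0.930

p₁ = P(outcome | exposed) = 1013/1575 = 0.64317
p₀ = P(outcome | unexposed) = 1428/3551 = 0.40214
Under exogeneity alone the bounds on PN are max{0,(p₁−p₀)/p₁} ≤ PN ≤ min{1,(1−p₀)/p₁}.
  lower = (p₁ − p₀)/p₁ = 0.24103 / 0.64317 ≈ 0.3748
  upper = min{1, (1 − p₀)/p₁} = 0.59786 / 0.64317 ≈ 0.9295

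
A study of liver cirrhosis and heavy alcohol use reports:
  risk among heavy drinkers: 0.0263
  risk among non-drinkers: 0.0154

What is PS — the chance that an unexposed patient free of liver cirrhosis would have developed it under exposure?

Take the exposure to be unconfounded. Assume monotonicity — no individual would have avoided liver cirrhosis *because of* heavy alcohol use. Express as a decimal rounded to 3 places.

Let p₁ = 0.0263, p₀ = 0.0154.
Under exogeneity and monotonicity, PS = (p₁ − p₀) / (1 − p₀).
PS = (0.0263 − 0.0154) / (1 − 0.0154) = 0.0109 / 0.9846 ≈ 0.0111

PS ≈ 0.011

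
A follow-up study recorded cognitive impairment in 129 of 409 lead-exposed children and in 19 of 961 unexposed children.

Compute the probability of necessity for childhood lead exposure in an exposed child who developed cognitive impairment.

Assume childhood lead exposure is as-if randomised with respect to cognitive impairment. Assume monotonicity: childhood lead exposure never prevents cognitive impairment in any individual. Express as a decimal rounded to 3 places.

PN ≈ 0.937

p₁ = P(outcome | exposed) = 129/409 = 0.3154
p₀ = P(outcome | unexposed) = 19/961 = 0.019771
Under exogeneity and monotonicity, PN = (p₁ − p₀) / p₁.
PN = (0.3154 − 0.019771) / 0.3154 = 0.29563 / 0.3154 ≈ 0.9373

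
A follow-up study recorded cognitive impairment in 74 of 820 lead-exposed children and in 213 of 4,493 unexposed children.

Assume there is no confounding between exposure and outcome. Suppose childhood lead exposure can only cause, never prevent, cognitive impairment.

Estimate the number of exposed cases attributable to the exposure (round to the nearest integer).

about 35 cases

p₁ = P(outcome | exposed) = 74/820 = 0.090244
p₀ = P(outcome | unexposed) = 213/4493 = 0.047407
PN = (p₁ − p₀)/p₁ = (0.090244 − 0.047407) / 0.090244 ≈ 0.47468.
Attributable cases ≈ PN × (exposed cases) = 0.47468 × 74 ≈ 35.13.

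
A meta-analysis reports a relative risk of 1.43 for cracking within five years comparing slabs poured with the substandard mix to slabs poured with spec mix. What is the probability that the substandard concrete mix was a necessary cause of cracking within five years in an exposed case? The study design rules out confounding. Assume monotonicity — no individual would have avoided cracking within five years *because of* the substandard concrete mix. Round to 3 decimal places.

PN ≈ 0.301

Under exogeneity and monotonicity, PN = (RR − 1) / RR = 1 − 1/RR.
PN = (1.43 − 1) / 1.43 = 0.43 / 1.43 ≈ 0.3007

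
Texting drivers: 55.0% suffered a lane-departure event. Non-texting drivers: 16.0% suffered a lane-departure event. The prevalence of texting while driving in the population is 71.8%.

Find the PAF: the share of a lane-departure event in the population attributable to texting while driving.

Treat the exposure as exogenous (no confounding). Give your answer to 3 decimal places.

p₁ = 0.55, p₀ = 0.16.
Overall risk P(Y=1) = π·p₁ + (1−π)·p₀ = 0.718×0.55 + 0.282×0.16 = 0.44002.
Under exogeneity, PAF = [P(Y=1) − p₀] / P(Y=1).
PAF = (0.44002 − 0.16) / 0.44002 ≈ 0.6364

PAF ≈ 0.636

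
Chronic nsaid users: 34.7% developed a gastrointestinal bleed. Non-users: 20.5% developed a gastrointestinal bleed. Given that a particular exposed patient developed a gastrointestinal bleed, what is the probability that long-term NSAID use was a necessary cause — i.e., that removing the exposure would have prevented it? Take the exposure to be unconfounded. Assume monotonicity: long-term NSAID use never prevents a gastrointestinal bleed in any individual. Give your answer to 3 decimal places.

p₁ = 0.347, p₀ = 0.205.
Under exogeneity and monotonicity, PN = (p₁ − p₀) / p₁.
PN = (0.347 − 0.205) / 0.347 = 0.142 / 0.347 ≈ 0.4092

PN ≈ 0.409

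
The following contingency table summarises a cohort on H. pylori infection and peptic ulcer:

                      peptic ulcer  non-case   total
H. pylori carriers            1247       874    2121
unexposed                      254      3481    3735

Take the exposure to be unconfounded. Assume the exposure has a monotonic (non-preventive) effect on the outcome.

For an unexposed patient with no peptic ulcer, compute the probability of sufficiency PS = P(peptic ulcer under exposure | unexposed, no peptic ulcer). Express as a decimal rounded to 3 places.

PS ≈ 0.558

p₁ = P(outcome | exposed) = 1247/2121 = 0.58793
p₀ = P(outcome | unexposed) = 254/3735 = 0.068005
Under exogeneity and monotonicity, PS = (p₁ − p₀)/(1 − p₀).
PS = (0.58793 − 0.068005) / 0.93199 ≈ 0.5579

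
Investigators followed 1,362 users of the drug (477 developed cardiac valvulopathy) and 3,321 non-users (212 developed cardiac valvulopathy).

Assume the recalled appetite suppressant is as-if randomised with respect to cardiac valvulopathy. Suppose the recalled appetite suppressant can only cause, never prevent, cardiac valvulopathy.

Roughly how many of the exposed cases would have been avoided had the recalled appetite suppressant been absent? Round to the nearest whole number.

about 390 cases

p₁ = P(outcome | exposed) = 477/1362 = 0.35022
p₀ = P(outcome | unexposed) = 212/3321 = 0.063836
PN = (p₁ − p₀)/p₁ = (0.35022 − 0.063836) / 0.35022 ≈ 0.81773.
Attributable cases ≈ PN × (exposed cases) = 0.81773 × 477 ≈ 390.06.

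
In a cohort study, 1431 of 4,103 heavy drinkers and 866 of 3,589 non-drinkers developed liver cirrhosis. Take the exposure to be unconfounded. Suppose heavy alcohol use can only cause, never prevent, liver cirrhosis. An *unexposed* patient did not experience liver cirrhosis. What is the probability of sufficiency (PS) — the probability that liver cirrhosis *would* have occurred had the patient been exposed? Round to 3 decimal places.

p₁ = P(outcome | exposed) = 1431/4103 = 0.34877
p₀ = P(outcome | unexposed) = 866/3589 = 0.24129
Under exogeneity and monotonicity, PS = (p₁ − p₀) / (1 − p₀).
PS = (0.34877 − 0.24129) / (1 − 0.24129) = 0.10748 / 0.75871 ≈ 0.1417

PS ≈ 0.142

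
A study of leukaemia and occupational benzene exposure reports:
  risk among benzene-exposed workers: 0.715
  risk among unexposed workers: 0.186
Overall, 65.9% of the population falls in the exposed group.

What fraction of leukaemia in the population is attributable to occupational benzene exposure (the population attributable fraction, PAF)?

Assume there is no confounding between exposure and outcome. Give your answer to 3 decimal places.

PAF ≈ 0.652

Let p₁ = 0.715, p₀ = 0.186.
Overall risk P(Y=1) = π·p₁ + (1−π)·p₀ = 0.659×0.715 + 0.341×0.186 = 0.53461.
Under exogeneity, PAF = [P(Y=1) − p₀] / P(Y=1).
PAF = (0.53461 − 0.186) / 0.53461 ≈ 0.6521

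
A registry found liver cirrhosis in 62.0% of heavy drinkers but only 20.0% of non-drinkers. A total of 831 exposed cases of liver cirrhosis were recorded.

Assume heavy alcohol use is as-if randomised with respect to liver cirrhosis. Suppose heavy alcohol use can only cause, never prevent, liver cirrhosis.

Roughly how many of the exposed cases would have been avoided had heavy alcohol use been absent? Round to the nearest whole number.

p₁ = 0.62, p₀ = 0.2.
PN = (p₁ − p₀)/p₁ = (0.62 − 0.2) / 0.62 ≈ 0.67742.
Attributable cases ≈ PN × (exposed cases) = 0.67742 × 831 ≈ 562.94.

about 563 cases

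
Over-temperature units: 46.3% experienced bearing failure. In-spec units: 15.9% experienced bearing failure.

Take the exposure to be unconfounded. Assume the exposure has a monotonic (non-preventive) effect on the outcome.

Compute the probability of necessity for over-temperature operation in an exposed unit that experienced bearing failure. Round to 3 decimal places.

PN ≈ 0.657

p₁ = 0.463, p₀ = 0.159.
Under exogeneity and monotonicity, PN = (p₁ − p₀) / p₁.
PN = (0.463 − 0.159) / 0.463 = 0.304 / 0.463 ≈ 0.6566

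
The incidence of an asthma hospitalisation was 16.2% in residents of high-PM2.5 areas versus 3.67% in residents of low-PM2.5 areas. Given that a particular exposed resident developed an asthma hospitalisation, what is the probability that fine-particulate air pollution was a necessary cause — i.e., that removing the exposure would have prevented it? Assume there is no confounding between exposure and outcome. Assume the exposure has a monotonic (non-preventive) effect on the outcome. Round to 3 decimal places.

PN ≈ 0.773

p₁ = 0.162, p₀ = 0.0367.
Under exogeneity and monotonicity, PN = (p₁ − p₀) / p₁.
PN = (0.162 − 0.0367) / 0.162 = 0.1253 / 0.162 ≈ 0.7735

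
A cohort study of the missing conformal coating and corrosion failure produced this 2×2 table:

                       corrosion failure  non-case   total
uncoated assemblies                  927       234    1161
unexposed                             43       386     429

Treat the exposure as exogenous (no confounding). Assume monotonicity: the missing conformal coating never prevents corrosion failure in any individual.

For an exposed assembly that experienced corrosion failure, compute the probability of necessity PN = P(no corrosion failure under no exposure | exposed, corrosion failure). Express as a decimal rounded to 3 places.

p₁ = P(outcome | exposed) = 927/1161 = 0.79845
p₀ = P(outcome | unexposed) = 43/429 = 0.10023
Under exogeneity and monotonicity, PN = (p₁ − p₀)/p₁.
PN = (0.79845 − 0.10023) / 0.79845 ≈ 0.8745

PN ≈ 0.874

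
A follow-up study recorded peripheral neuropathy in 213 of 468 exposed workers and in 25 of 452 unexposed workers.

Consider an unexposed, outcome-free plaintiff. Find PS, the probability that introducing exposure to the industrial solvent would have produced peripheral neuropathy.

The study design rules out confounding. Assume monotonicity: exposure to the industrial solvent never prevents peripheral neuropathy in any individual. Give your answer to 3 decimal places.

PS ≈ 0.423

p₁ = P(outcome | exposed) = 213/468 = 0.45513
p₀ = P(outcome | unexposed) = 25/452 = 0.05531
Under exogeneity and monotonicity, PS = (p₁ − p₀) / (1 − p₀).
PS = (0.45513 − 0.05531) / (1 − 0.05531) = 0.39982 / 0.94469 ≈ 0.4232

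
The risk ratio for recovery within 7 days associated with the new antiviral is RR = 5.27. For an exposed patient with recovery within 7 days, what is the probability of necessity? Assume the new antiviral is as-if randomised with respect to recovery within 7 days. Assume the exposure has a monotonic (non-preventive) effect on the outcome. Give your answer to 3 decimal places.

Under exogeneity and monotonicity, PN = (RR − 1) / RR = 1 − 1/RR.
PN = (5.27 − 1) / 5.27 = 4.27 / 5.27 ≈ 0.8102

PN ≈ 0.810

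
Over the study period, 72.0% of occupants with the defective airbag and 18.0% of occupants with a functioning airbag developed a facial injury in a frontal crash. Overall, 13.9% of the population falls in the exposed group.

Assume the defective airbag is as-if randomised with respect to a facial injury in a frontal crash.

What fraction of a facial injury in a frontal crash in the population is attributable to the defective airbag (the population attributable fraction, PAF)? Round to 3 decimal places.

p₁ = 0.72, p₀ = 0.18.
Overall risk P(Y=1) = π·p₁ + (1−π)·p₀ = 0.139×0.72 + 0.861×0.18 = 0.25506.
Under exogeneity, PAF = [P(Y=1) − p₀] / P(Y=1).
PAF = (0.25506 − 0.18) / 0.25506 ≈ 0.2943

PAF ≈ 0.294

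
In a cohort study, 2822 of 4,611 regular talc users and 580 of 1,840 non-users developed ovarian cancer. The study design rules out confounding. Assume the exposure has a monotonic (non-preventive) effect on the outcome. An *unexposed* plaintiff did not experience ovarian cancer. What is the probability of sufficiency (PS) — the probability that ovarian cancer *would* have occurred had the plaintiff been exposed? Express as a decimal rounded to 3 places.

PS ≈ 0.433

p₁ = P(outcome | exposed) = 2822/4611 = 0.61201
p₀ = P(outcome | unexposed) = 580/1840 = 0.31522
Under exogeneity and monotonicity, PS = (p₁ − p₀) / (1 − p₀).
PS = (0.61201 − 0.31522) / (1 − 0.31522) = 0.2968 / 0.68478 ≈ 0.4334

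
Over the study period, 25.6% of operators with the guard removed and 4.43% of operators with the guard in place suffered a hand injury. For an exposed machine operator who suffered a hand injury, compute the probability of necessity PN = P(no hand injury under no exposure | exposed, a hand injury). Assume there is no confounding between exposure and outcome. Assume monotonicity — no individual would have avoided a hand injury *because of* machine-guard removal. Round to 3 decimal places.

p₁ = 0.256, p₀ = 0.0443.
Under exogeneity and monotonicity, PN = (p₁ − p₀) / p₁.
PN = (0.256 − 0.0443) / 0.256 = 0.2117 / 0.256 ≈ 0.8270

PN ≈ 0.827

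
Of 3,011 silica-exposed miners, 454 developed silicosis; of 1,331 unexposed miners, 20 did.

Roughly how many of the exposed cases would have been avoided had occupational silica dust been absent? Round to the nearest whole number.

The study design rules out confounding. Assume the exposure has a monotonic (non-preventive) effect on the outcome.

about 409 cases

p₁ = P(outcome | exposed) = 454/3011 = 0.15078
p₀ = P(outcome | unexposed) = 20/1331 = 0.015026
PN = (p₁ − p₀)/p₁ = (0.15078 − 0.015026) / 0.15078 ≈ 0.90034.
Attributable cases ≈ PN × (exposed cases) = 0.90034 × 454 ≈ 408.76.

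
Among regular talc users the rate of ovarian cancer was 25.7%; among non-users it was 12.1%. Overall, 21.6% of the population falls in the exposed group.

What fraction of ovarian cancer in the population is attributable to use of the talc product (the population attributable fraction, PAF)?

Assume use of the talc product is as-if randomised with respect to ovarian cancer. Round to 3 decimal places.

PAF ≈ 0.195

p₁ = 0.257, p₀ = 0.121.
Overall risk P(Y=1) = π·p₁ + (1−π)·p₀ = 0.216×0.257 + 0.784×0.121 = 0.15038.
Under exogeneity, PAF = [P(Y=1) − p₀] / P(Y=1).
PAF = (0.15038 − 0.121) / 0.15038 ≈ 0.1954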